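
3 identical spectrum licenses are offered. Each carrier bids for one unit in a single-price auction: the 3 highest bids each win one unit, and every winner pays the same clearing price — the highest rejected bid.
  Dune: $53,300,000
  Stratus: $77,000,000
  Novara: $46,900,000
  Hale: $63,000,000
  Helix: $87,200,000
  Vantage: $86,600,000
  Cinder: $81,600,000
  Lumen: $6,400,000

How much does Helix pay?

Sorting: 87,200,000 (Helix), 86,600,000 (Vantage), 81,600,000 (Cinder), 77,000,000 (Stratus), 63,000,000 (Hale), …
Top 3: Helix, Vantage, Cinder.
Highest unsuccessful bid: $77,000,000 → clearing price.
Helix wins → pays $77,000,000.

Helix pays $77,000,000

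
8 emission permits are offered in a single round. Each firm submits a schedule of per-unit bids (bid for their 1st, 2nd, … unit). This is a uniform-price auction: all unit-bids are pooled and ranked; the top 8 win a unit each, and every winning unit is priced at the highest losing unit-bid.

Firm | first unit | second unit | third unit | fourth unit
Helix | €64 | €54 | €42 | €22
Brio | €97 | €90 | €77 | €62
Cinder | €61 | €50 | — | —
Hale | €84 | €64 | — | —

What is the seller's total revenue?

Total revenue: €432

All unit-bids, highest first — top 8: 97 (Brio-1), 90 (Brio-2), 84 (Hale-1), 77 (Brio-3), 64 (Helix-1), 64 (Hale-2), 62 (Brio-4), 61 (Cinder-1)
Highest rejected unit-bid = €54.
Allocation: Brio 4, Cinder 1, Hale 2, Helix 1. Every unit priced at €54.
Revenue = 8 × 54 = €432.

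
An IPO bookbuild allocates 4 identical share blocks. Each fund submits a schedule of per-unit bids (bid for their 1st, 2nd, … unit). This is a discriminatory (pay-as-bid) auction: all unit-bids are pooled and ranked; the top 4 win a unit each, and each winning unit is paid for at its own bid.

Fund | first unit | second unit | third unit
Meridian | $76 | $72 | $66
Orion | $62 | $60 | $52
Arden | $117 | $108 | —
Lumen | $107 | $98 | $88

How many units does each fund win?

Arden 2, Lumen 2

Merging the schedules and taking the best 4: 117 (Arden-1), 108 (Arden-2), 107 (Lumen-1), 98 (Lumen-2)
Next rejected bid: $88 (not a price — pay-as-bid).
Allocation: Arden 2, Lumen 2.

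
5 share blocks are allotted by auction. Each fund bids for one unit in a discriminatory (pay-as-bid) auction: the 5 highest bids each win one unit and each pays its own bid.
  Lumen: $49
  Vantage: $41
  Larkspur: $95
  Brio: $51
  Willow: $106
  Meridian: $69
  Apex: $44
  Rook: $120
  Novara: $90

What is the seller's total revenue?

Sorting: 120 (Rook), 106 (Willow), 95 (Larkspur), 90 (Novara), 69 (Meridian), 51 (Brio), 49 (Lumen), …
Winners (5 units): Rook, Willow, Larkspur, Novara, Meridian.
Total revenue = 120 + 106 + 95 + 90 + 69 = $480.

Total revenue: $480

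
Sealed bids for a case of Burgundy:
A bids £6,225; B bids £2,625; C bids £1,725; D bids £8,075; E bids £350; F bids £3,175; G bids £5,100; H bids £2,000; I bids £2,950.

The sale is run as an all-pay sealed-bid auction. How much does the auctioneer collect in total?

All-pay sealed-bid auction: the highest bidder wins the item, but every bidder pays their own bid.
Bids ranked: 8,075 (D) > 6,225 (A) > 5,100 (G) > 3,175 (F) > 2,950 (I) > 2,625 (B) > …
D wins with the top bid; all bids are sunk regardless.
Every bidder forfeits their bid regardless of winning.
Revenue = 6,225 + 2,625 + 1,725 + 8,075 + 350 + 3,175 + 5,100 + 2,000 + 2,950 = £32,225.

Total revenue: £32,225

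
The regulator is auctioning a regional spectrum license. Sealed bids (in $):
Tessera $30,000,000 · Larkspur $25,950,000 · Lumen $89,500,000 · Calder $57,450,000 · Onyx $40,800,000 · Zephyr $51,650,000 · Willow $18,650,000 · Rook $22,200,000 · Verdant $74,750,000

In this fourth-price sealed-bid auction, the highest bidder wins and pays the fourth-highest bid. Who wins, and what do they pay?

Bids in order: 89,500,000 (Lumen) > 74,750,000 (Verdant) > 57,450,000 (Calder) > 51,650,000 (Zephyr) > 40,800,000 (Onyx) > 30,000,000 (Tessera) > …
Lumen wins; payment is bid #4 in the ranking = $51,650,000.

Lumen pays $51,650,000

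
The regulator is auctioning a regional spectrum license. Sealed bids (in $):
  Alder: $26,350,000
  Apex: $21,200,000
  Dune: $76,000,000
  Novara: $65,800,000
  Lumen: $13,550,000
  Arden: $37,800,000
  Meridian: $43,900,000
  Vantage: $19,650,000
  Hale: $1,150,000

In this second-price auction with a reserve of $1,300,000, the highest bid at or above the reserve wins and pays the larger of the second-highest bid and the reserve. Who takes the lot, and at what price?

Dune pays $65,800,000

Bids ranked: 76,000,000 (Dune) > 65,800,000 (Novara) > 43,900,000 (Meridian) > 37,800,000 (Arden) > 26,350,000 (Alder) > 21,200,000 (Apex) > …
Highest eligible bid: Dune at $76,000,000.
max(second-highest $65,800,000, reserve $1,300,000) = $65,800,000; the reserve does not bind.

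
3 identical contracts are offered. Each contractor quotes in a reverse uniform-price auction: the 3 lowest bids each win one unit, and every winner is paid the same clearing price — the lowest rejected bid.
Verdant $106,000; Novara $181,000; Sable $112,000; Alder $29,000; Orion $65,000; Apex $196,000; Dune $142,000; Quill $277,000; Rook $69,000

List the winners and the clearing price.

Alder, Orion, Rook; each is paid $106,000

Ordering the bids: 29,000 (Alder), 65,000 (Orion), 69,000 (Rook), 106,000 (Verdant), 112,000 (Sable), …
Winners (3 units): Alder, Orion, Rook.
First losing bid is Verdant's $106,000, which sets the uniform price.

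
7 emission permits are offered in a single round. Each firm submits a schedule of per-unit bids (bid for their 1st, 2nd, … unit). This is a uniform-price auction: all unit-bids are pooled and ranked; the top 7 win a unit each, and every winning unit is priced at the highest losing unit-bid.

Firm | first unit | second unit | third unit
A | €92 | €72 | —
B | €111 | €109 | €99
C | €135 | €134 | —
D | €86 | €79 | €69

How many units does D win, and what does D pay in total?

D: 1 unit, pays €79

All unit-bids, highest first — top 7: 135 (C-1), 134 (C-2), 111 (B-1), 109 (B-2), 99 (B-3), 92 (A-1), 86 (D-1)
First bid not allocated: €79.
D wins 1 unit(s) at €79 each.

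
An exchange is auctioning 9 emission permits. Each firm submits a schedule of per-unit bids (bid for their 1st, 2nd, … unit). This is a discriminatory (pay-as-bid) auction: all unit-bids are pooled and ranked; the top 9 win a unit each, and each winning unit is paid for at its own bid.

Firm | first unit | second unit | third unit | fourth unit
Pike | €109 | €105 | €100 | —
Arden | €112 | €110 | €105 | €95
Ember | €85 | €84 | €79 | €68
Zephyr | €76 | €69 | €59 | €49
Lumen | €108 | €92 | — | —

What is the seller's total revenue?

All unit-bids, highest first — top 9: 112 (Arden-1), 110 (Arden-2), 109 (Pike-1), 108 (Lumen-1), 105 (Pike-2), 105 (Arden-3), 100 (Pike-3), 95 (Arden-4), 92 (Lumen-2)
Next rejected bid: €85 (not a price — pay-as-bid).
Each winning unit pays its own bid.
Revenue = 112 + 110 + 109 + 108 + 105 + 105 + 100 + 95 + 92 = €936.

Total revenue: €936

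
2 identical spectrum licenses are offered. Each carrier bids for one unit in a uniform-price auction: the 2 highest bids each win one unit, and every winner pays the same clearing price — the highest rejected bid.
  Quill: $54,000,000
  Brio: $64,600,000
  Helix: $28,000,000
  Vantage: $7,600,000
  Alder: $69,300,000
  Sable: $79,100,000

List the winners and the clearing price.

Sable, Alder; each pays $64,600,000

Sorting: 79,100,000 (Sable), 69,300,000 (Alder), 64,600,000 (Brio), 54,000,000 (Quill), …
The 2 highest are Sable, Alder.
First losing bid is Brio's $64,600,000, which sets the uniform price.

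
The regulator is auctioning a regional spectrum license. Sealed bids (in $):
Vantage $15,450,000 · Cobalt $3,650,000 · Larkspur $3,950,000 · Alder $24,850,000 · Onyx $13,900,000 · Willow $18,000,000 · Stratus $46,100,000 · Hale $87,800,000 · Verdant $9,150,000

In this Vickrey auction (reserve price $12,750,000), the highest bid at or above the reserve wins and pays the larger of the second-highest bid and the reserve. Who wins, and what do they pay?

Hale pays $46,100,000

Rule: the highest bid at or above the reserve wins and pays the larger of the second-highest bid and the reserve.
Sorting bids: 87,800,000 (Hale) > 46,100,000 (Stratus) > 24,850,000 (Alder) > 18,000,000 (Willow) > 15,450,000 (Vantage) > 13,900,000 (Onyx) > …
Hale has the top bid at or above the reserve ($87,800,000).
Second-highest bid $46,100,000 exceeds the reserve $12,750,000 → payment $46,100,000.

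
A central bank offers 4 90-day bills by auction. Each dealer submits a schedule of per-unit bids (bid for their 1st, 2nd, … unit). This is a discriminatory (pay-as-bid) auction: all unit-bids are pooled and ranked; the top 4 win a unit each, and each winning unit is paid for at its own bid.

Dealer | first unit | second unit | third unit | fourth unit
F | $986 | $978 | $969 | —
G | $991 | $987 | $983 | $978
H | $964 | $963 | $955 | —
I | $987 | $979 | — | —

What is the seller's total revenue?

Total revenue: $3,951

Pooled unit-bids ranked (top 4): 991 (G-1), 987 (G-2), 987 (I-1), 986 (F-1)
Next rejected bid: $983 (not a price — pay-as-bid).
Each winning unit pays its own bid.
Revenue = 991 + 987 + 987 + 986 = $3,951.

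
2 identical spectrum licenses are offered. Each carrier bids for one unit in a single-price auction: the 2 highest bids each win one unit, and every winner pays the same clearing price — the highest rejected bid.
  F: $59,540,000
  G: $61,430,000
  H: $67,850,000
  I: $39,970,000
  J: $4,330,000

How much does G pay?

Ordering the bids: 67,850,000 (H), 61,430,000 (G), 59,540,000 (F), 39,970,000 (I), …
The 2 highest are H, G.
Highest unsuccessful bid: $59,540,000 → clearing price.
G wins → pays $59,540,000.

G pays $59,540,000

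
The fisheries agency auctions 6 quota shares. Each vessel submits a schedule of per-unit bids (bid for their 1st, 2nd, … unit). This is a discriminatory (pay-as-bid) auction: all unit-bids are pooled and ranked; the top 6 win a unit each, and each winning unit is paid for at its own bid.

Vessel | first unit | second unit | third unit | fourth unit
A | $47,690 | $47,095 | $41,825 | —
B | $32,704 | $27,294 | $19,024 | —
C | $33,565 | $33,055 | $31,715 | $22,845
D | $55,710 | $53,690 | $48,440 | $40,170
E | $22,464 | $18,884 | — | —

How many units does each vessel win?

A 3, D 3

Pooled unit-bids ranked (top 6): 55,710 (D-1), 53,690 (D-2), 48,440 (D-3), 47,690 (A-1), 47,095 (A-2), 41,825 (A-3)
Next rejected bid: $40,170 (not a price — pay-as-bid).
Allocation: A 3, D 3.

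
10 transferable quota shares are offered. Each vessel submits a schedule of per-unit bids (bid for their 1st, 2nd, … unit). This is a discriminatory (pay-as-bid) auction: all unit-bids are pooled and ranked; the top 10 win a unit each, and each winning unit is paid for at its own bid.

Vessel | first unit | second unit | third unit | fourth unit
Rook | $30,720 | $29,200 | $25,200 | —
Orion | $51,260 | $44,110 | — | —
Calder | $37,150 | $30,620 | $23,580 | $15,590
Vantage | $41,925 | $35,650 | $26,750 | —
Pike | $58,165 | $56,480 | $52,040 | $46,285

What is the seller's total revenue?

All unit-bids, highest first — top 10: 58,165 (Pike-1), 56,480 (Pike-2), 52,040 (Pike-3), 51,260 (Orion-1), 46,285 (Pike-4), 44,110 (Orion-2), 41,925 (Vantage-1), 37,150 (Calder-1), 35,650 (Vantage-2), 30,720 (Rook-1)
Next rejected bid: $30,620 (not a price — pay-as-bid).
Each winning unit pays its own bid.
Revenue = 58,165 + 56,480 + 52,040 + 51,260 + 46,285 + 44,110 + 41,925 + 37,150 + 35,650 + 30,720 = $453,785.

Total revenue: $453,785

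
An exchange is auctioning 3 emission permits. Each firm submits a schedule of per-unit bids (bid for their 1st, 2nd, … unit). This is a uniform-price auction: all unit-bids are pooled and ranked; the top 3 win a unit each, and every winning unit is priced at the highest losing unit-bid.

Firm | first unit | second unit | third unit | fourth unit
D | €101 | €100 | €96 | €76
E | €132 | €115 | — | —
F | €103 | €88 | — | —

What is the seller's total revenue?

Total revenue: €303

Pooled unit-bids ranked (top 3): 132 (E-1), 115 (E-2), 103 (F-1)
First bid not allocated: €101.
Allocation: E 2, F 1. Every unit priced at €101.
Revenue = 3 × 101 = €303.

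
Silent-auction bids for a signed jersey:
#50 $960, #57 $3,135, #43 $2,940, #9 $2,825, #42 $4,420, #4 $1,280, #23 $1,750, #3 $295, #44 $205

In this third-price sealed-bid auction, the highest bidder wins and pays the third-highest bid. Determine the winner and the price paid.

#42 pays $2,940

Bids ranked: 4,420 (#42) > 3,135 (#57) > 2,940 (#43) > 2,825 (#9) > 1,750 (#23) > 1,280 (#4) > …
#42 wins; payment is bid #3 in the ranking = $2,940.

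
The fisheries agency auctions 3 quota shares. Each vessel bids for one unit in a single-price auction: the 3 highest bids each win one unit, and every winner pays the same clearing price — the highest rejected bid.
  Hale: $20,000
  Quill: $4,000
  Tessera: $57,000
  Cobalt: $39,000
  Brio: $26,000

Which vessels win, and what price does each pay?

Sorting: 57,000 (Tessera), 39,000 (Cobalt), 26,000 (Brio), 20,000 (Hale), 4,000 (Quill)
The 3 highest are Tessera, Cobalt, Brio.
Highest unsuccessful bid: $20,000 → clearing price.

Tessera, Cobalt, Brio; each pays $20,000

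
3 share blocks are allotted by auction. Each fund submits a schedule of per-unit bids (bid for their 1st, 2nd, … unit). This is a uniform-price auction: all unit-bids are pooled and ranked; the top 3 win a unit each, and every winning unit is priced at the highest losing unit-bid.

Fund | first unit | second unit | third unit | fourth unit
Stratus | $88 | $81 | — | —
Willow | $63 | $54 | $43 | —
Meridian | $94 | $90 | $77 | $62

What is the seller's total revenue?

Merging the schedules and taking the best 3: 94 (Meridian-1), 90 (Meridian-2), 88 (Stratus-1)
The (k+1)-th unit-bid is $81.
Allocation: Meridian 2, Stratus 1. Every unit priced at $81.
Revenue = 3 × 81 = $243.

Total revenue: $243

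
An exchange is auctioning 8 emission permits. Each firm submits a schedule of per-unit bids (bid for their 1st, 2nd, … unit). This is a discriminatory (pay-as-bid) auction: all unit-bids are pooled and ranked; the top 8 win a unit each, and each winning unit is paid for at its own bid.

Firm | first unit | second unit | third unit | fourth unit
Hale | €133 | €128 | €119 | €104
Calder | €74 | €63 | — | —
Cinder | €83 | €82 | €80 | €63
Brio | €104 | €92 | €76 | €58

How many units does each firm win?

Merging the schedules and taking the best 8: 133 (Hale-1), 128 (Hale-2), 119 (Hale-3), 104 (Hale-4), 104 (Brio-1), 92 (Brio-2), 83 (Cinder-1), 82 (Cinder-2)
Next rejected bid: €80 (not a price — pay-as-bid).
Allocation: Brio 2, Cinder 2, Hale 4.

Brio 2, Cinder 2, Hale 4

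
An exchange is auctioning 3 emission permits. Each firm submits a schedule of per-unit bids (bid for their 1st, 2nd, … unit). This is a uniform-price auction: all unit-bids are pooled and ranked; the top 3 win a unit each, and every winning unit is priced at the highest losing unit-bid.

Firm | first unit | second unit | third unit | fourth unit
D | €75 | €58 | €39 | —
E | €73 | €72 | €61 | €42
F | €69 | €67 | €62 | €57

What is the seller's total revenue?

Merging the schedules and taking the best 3: 75 (D-1), 73 (E-1), 72 (E-2)
First bid not allocated: €69.
Allocation: D 1, E 2. Every unit priced at €69.
Revenue = 3 × 69 = €207.

Total revenue: €207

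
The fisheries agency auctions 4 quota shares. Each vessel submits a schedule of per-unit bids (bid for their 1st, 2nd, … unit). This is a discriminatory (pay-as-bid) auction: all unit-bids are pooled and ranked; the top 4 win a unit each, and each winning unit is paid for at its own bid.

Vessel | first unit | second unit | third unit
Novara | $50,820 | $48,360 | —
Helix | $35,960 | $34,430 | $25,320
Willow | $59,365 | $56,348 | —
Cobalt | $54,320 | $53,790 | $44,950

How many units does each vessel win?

All unit-bids, highest first — top 4: 59,365 (Willow-1), 56,348 (Willow-2), 54,320 (Cobalt-1), 53,790 (Cobalt-2)
Next rejected bid: $50,820 (not a price — pay-as-bid).
Allocation: Cobalt 2, Willow 2.

Cobalt 2, Willow 2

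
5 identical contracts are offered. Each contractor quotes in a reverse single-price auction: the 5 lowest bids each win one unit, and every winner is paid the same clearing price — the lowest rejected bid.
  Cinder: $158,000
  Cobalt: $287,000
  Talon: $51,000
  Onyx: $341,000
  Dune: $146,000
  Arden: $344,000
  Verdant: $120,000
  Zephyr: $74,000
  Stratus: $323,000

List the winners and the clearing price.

Talon, Zephyr, Verdant, Dune, Cinder; each is paid $287,000

Ordering the bids: 51,000 (Talon), 74,000 (Zephyr), 120,000 (Verdant), 146,000 (Dune), 158,000 (Cinder), 287,000 (Cobalt), 323,000 (Stratus), …
Winners (5 units): Talon, Zephyr, Verdant, Dune, Cinder.
First losing bid is Cobalt's $287,000, which sets the uniform price.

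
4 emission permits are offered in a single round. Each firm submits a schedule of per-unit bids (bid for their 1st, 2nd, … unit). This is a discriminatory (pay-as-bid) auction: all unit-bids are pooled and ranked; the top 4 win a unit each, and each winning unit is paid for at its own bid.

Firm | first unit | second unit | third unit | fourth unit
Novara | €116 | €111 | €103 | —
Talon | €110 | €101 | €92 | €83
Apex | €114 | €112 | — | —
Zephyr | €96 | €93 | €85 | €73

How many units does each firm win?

All unit-bids, highest first — top 4: 116 (Novara-1), 114 (Apex-1), 112 (Apex-2), 111 (Novara-2)
Next rejected bid: €110 (not a price — pay-as-bid).
Allocation: Apex 2, Novara 2.

Apex 2, Novara 2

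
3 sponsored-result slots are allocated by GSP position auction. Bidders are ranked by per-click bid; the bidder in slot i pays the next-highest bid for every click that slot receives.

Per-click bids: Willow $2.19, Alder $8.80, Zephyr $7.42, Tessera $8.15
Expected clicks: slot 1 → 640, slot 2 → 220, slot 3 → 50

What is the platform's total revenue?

Total revenue: $6957.90

Sorting advertisers: $8.80 (Alder) > $8.15 (Tessera) > $7.42 (Zephyr) > $2.19 (Willow)
Slot 1: Alder pays $8.15 × 640 = $5216.00
Slot 2: Tessera pays $7.42 × 220 = $1632.40
Slot 3: Zephyr pays $2.19 × 50 = $109.50
Total = $6957.90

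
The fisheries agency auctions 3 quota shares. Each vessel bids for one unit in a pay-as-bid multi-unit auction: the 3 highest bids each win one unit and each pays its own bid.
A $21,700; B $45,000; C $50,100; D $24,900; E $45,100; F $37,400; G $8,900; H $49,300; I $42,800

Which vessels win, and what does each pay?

C $50,100, H $49,300, E $45,100

Bids ranked high→low: 50,100 (C), 49,300 (H), 45,100 (E), 45,000 (B), 42,800 (I), …
Winners (3 units): C, H, E.
Each winner pays its own bid: C $50,100, H $49,300, E $45,100.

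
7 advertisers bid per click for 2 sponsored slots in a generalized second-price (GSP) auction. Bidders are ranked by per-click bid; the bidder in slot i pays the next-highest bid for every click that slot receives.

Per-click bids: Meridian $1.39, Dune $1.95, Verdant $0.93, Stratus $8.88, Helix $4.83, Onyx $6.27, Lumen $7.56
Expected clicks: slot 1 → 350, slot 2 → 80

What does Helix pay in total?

Helix pays $0.00

Sorting advertisers: $8.88 (Stratus) > $7.56 (Lumen) > $6.27 (Onyx) > …
Helix ranks below slot 2 → no slot, pays nothing.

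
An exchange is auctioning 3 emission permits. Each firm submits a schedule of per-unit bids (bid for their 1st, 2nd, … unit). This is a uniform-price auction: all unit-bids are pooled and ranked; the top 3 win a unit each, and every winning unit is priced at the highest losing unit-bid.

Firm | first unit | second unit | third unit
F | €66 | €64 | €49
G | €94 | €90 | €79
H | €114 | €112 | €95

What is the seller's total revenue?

All unit-bids, highest first — top 3: 114 (H-1), 112 (H-2), 95 (H-3)
The (k+1)-th unit-bid is €94.
Allocation: H 3. Every unit priced at €94.
Revenue = 3 × 94 = €282.

Total revenue: €282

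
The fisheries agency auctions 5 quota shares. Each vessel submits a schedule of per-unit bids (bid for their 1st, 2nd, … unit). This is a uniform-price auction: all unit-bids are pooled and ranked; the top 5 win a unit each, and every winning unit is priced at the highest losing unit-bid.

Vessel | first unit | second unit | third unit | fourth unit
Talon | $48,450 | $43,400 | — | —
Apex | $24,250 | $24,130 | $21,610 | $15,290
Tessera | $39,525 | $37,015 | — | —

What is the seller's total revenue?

All unit-bids, highest first — top 5: 48,450 (Talon-1), 43,400 (Talon-2), 39,525 (Tessera-1), 37,015 (Tessera-2), 24,250 (Apex-1)
First bid not allocated: $24,130.
Allocation: Apex 1, Talon 2, Tessera 2. Every unit priced at $24,130.
Revenue = 5 × 24,130 = $120,650.

Total revenue: $120,650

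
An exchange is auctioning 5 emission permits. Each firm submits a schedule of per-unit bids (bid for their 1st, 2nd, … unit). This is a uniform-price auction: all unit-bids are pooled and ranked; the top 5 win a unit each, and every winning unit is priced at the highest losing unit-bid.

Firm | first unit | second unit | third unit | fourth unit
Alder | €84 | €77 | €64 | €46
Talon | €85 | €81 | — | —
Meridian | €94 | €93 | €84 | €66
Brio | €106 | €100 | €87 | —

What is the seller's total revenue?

Pooled unit-bids ranked (top 5): 106 (Brio-1), 100 (Brio-2), 94 (Meridian-1), 93 (Meridian-2), 87 (Brio-3)
Highest rejected unit-bid = €85.
Allocation: Brio 3, Meridian 2. Every unit priced at €85.
Revenue = 5 × 85 = €425.

Total revenue: €425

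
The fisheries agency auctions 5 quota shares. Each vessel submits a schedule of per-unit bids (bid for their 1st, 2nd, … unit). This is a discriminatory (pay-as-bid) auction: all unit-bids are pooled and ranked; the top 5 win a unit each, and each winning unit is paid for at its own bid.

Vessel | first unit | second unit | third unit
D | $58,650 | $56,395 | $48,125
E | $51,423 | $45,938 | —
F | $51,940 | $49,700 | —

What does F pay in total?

Merging the schedules and taking the best 5: 58,650 (D-1), 56,395 (D-2), 51,940 (F-1), 51,423 (E-1), 49,700 (F-2)
Next rejected bid: $48,125 (not a price — pay-as-bid).
F's winning unit-bids: 51,940 + 49,700 = $101,640.

F pays $101,640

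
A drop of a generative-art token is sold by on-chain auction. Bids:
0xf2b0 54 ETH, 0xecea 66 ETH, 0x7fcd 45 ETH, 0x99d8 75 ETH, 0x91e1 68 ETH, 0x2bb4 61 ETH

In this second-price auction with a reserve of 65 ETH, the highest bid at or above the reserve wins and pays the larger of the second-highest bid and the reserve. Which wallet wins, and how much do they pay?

0x99d8 pays 68 ETH

Second-price auction with a reserve of 65 ETH: the highest bid at or above the reserve wins and pays the larger of the second-highest bid and the reserve.
Sorting bids: 75 (0x99d8) > 68 (0x91e1) > 66 (0xecea) > 61 (0x2bb4) > 54 (0xf2b0) > 45 (0x7fcd)
0x99d8 has the top bid at or above the reserve (75 ETH).
max(second-highest 68 ETH, reserve 65 ETH) = 68 ETH; the reserve does not bind.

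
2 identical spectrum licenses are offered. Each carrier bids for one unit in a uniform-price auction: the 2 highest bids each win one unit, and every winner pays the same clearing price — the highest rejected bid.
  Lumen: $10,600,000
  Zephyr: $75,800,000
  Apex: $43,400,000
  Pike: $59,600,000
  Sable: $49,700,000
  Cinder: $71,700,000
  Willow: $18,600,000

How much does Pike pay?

Pike pays $0

Sorting: 75,800,000 (Zephyr), 71,700,000 (Cinder), 59,600,000 (Pike), 49,700,000 (Sable), …
Top 2: Zephyr, Cinder.
Highest unsuccessful bid: $59,600,000 → clearing price.
Pike does not win → pays $0.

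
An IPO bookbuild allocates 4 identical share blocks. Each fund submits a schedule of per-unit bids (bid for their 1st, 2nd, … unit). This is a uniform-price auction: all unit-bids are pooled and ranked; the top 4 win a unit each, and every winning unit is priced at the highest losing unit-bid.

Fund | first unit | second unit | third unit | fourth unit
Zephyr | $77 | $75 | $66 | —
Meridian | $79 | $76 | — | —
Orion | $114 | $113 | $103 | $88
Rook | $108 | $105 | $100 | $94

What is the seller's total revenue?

Total revenue: $412

All unit-bids, highest first — top 4: 114 (Orion-1), 113 (Orion-2), 108 (Rook-1), 105 (Rook-2)
Highest rejected unit-bid = $103.
Allocation: Orion 2, Rook 2. Every unit priced at $103.
Revenue = 4 × 103 = $412.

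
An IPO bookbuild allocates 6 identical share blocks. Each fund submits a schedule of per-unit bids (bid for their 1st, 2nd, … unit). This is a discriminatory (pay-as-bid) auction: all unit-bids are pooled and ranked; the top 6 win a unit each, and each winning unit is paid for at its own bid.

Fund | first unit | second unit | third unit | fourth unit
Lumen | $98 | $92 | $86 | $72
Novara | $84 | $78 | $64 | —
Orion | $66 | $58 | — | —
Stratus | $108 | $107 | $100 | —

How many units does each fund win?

Lumen 3, Stratus 3

Merging the schedules and taking the best 6: 108 (Stratus-1), 107 (Stratus-2), 100 (Stratus-3), 98 (Lumen-1), 92 (Lumen-2), 86 (Lumen-3)
Next rejected bid: $84 (not a price — pay-as-bid).
Allocation: Lumen 3, Stratus 3.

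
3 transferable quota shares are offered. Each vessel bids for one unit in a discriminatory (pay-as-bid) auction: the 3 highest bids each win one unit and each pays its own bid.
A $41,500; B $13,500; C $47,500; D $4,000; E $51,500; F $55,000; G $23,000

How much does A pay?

Ordering the bids: 55,000 (F), 51,500 (E), 47,500 (C), 41,500 (A), 23,000 (G), …
Winners (3 units): F, E, C.
A does not win → $0.

A pays $0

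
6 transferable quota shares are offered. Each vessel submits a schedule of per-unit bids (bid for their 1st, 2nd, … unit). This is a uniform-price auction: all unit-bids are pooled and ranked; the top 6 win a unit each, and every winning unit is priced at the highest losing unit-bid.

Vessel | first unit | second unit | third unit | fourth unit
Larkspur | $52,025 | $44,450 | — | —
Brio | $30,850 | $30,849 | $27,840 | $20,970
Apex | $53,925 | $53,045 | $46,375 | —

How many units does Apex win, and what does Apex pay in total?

All unit-bids, highest first — top 6: 53,925 (Apex-1), 53,045 (Apex-2), 52,025 (Larkspur-1), 46,375 (Apex-3), 44,450 (Larkspur-2), 30,850 (Brio-1)
Highest rejected unit-bid = $30,849.
Apex wins 3 unit(s) at $30,849 each.

Apex: 3 units, pays $92,547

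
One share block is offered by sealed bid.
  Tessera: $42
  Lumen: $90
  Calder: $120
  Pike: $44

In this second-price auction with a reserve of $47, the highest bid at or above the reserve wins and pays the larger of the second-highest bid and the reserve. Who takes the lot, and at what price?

Second-price auction with a reserve of $47: the highest bid at or above the reserve wins and pays the larger of the second-highest bid and the reserve.
Bids ranked: 120 (Calder) > 90 (Lumen) > 44 (Pike) > 42 (Tessera)
Highest eligible bid: Calder at $120.
max(second-highest $90, reserve $47) = $90; the reserve does not bind.

Calder pays $90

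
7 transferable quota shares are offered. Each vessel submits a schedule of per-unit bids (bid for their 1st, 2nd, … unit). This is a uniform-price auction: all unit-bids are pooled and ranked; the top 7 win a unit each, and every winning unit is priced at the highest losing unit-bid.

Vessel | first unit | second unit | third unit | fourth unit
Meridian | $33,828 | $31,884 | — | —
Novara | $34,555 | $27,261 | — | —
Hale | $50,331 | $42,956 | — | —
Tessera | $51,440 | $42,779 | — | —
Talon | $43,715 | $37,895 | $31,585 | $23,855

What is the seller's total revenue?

Pooled unit-bids ranked (top 7): 51,440 (Tessera-1), 50,331 (Hale-1), 43,715 (Talon-1), 42,956 (Hale-2), 42,779 (Tessera-2), 37,895 (Talon-2), 34,555 (Novara-1)
First bid not allocated: $33,828.
Allocation: Hale 2, Novara 1, Talon 2, Tessera 2. Every unit priced at $33,828.
Revenue = 7 × 33,828 = $236,796.

Total revenue: $236,796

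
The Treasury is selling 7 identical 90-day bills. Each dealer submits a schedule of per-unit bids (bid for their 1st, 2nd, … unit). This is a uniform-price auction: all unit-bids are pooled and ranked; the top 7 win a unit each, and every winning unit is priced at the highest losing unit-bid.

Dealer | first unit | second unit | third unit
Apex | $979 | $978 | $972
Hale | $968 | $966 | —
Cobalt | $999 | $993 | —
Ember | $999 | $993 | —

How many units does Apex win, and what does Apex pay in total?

Apex: 3 units, pays $2,904

Pooled unit-bids ranked (top 7): 999 (Cobalt-1), 999 (Ember-1), 993 (Cobalt-2), 993 (Ember-2), 979 (Apex-1), 978 (Apex-2), 972 (Apex-3)
Highest rejected unit-bid = $968.
Apex wins 3 unit(s) at $968 each.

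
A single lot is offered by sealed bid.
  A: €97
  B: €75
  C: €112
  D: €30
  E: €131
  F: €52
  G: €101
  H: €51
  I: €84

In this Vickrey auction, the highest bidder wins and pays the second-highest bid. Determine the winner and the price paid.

E pays €112

Rule: the highest bidder wins and pays the second-highest bid.
Bids in order: 131 (E) > 112 (C) > 101 (G) > 97 (A) > 84 (I) > 75 (B) > …
Second-price: E pays C's bid of €112.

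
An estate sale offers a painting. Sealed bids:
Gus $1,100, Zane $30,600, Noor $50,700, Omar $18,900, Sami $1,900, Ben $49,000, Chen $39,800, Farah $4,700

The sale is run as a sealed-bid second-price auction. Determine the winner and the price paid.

Bids in order: 50,700 (Noor) > 49,000 (Ben) > 39,800 (Chen) > 30,600 (Zane) > 18,900 (Omar) > 4,700 (Farah) > …
Second-price: Noor pays Ben's bid of $49,000.

Noor pays $49,000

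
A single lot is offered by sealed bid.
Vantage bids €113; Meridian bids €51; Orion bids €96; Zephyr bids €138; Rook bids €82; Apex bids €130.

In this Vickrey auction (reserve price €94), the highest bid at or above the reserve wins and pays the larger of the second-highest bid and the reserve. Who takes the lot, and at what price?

Zephyr pays €130

Bids in order: 138 (Zephyr) > 130 (Apex) > 113 (Vantage) > 96 (Orion) > 82 (Rook) > 51 (Meridian)
Zephyr has the top bid at or above the reserve (€138).
max(second-highest €130, reserve €94) = €130; the reserve does not bind.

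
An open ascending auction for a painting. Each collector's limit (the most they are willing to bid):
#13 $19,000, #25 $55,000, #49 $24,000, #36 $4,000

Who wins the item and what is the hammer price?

Sorting limits: 55,000 (#25) > 24,000 (#49) > 19,000 (#13) > 4,000 (#36)
Bidding ends when #49 exits at $24,000; #25 takes it.

#25 wins at $24,000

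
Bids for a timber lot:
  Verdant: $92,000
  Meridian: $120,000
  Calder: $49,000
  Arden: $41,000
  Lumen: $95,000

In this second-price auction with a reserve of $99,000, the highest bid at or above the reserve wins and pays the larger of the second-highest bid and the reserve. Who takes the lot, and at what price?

Bids in order: 120,000 (Meridian) > 95,000 (Lumen) > 92,000 (Verdant) > 49,000 (Calder) > 41,000 (Arden)
Meridian has the top bid at or above the reserve ($120,000).
Second-highest bid $95,000 is below the reserve $99,000, so the reserve binds → payment $99,000.

Meridian pays $99,000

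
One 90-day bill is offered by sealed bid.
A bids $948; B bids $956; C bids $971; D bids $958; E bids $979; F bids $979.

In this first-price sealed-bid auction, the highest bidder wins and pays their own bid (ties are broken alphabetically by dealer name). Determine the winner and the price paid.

E pays $979

First-price sealed-bid auction: the highest bidder wins and pays their own bid.
Bids ranked: 979 (E) > 979 (F) > 971 (C) > 958 (D) > 956 (B) > 948 (A)
E and F tie at $979; tie-break gives it to E.
E is highest → pays own bid, $979.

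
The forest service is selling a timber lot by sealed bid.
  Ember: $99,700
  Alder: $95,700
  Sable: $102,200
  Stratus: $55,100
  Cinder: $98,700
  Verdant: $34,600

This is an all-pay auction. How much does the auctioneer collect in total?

Bids in order: 102,200 (Sable) > 99,700 (Ember) > 98,700 (Cinder) > 95,700 (Alder) > 55,100 (Stratus) > 34,600 (Verdant)
Sable wins with the top bid; all bids are sunk regardless.
Every bidder forfeits their bid regardless of winning.
Revenue = 99,700 + 95,700 + 102,200 + 55,100 + 98,700 + 34,600 = $486,000.

Total revenue: $486,000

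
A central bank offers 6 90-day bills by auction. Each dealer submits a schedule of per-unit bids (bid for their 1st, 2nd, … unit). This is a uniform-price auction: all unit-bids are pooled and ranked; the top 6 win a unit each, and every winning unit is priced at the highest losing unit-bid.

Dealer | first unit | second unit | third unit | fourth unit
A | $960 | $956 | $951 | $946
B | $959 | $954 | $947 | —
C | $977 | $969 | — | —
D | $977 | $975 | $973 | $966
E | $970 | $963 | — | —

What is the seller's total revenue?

Total revenue: $5,796

Merging the schedules and taking the best 6: 977 (C-1), 977 (D-1), 975 (D-2), 973 (D-3), 970 (E-1), 969 (C-2)
The (k+1)-th unit-bid is $966.
Allocation: C 2, D 3, E 1. Every unit priced at $966.
Revenue = 6 × 966 = $5,796.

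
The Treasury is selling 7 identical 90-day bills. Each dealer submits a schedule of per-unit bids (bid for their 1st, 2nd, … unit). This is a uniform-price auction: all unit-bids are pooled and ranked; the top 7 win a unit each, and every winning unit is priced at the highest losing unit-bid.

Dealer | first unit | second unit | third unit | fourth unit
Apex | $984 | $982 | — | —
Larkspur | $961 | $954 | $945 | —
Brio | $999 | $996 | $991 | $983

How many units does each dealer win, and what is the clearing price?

Apex 2, Brio 4, Larkspur 1; clearing price $954

Merging the schedules and taking the best 7: 999 (Brio-1), 996 (Brio-2), 991 (Brio-3), 984 (Apex-1), 983 (Brio-4), 982 (Apex-2), 961 (Larkspur-1)
Highest rejected unit-bid = $954.
Allocation: Apex 2, Brio 4, Larkspur 1.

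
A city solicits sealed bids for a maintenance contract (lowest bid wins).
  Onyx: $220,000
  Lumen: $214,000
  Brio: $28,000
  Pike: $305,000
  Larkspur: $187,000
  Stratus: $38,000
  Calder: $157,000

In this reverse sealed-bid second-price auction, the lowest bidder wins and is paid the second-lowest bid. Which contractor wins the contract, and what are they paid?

Brio is paid $38,000

Reverse sealed-bid second-price auction: the lowest bidder wins and is paid the second-lowest bid.
Bids in order: 28,000 (Brio) < 38,000 (Stratus) < 157,000 (Calder) < 187,000 (Larkspur) < 214,000 (Lumen) < 220,000 (Onyx) < …
Brio wins with the lowest bid; price is set by the runner-up at $38,000.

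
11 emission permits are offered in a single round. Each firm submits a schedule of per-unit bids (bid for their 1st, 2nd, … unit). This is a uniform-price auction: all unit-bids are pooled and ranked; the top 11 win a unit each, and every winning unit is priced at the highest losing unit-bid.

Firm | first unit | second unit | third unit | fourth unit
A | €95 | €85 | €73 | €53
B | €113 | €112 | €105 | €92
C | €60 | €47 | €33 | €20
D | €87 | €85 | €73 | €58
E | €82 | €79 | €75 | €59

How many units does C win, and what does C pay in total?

Pooled unit-bids ranked (top 11): 113 (B-1), 112 (B-2), 105 (B-3), 95 (A-1), 92 (B-4), 87 (D-1), 85 (A-2), 85 (D-2), 82 (E-1), 79 (E-2), 75 (E-3)
Highest rejected unit-bid = €73.
C wins 0 unit(s) at €73 each.

C: 0 units, pays €0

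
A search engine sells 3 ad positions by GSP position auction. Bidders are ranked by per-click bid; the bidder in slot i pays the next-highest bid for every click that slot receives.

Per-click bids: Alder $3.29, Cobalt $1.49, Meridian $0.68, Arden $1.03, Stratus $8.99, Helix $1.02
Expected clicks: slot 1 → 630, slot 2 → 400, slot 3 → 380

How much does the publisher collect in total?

Total revenue: $3060.10

Ranked by bid: $8.99 (Stratus) > $3.29 (Alder) > $1.49 (Cobalt) > $1.03 (Arden) > …
Slot 1: Stratus pays $3.29 × 630 = $2072.70
Slot 2: Alder pays $1.49 × 400 = $596.00
Slot 3: Cobalt pays $1.03 × 380 = $391.40
Total = $3060.10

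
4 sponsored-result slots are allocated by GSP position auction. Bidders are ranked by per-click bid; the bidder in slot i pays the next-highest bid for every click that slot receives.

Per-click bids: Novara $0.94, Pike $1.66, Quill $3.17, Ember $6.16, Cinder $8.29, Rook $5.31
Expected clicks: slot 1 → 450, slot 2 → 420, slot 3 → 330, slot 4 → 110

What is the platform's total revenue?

Ranked by bid: $8.29 (Cinder) > $6.16 (Ember) > $5.31 (Rook) > $3.17 (Quill) > $1.66 (Pike) > …
Slot 1: Cinder pays $6.16 × 450 = $2772.00
Slot 2: Ember pays $5.31 × 420 = $2230.20
Slot 3: Rook pays $3.17 × 330 = $1046.10
Slot 4: Quill pays $1.66 × 110 = $182.60
Total = $6230.90

Total revenue: $6230.90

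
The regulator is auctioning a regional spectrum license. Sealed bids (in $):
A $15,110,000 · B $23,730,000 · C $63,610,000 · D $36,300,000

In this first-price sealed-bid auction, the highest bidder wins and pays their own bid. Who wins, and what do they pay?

First-price sealed-bid auction: the highest bidder wins and pays their own bid.
Bids in order: 63,610,000 (C) > 36,300,000 (D) > 23,730,000 (B) > 15,110,000 (A)
First-price: C pays what they bid, $63,610,000.

C pays $63,610,000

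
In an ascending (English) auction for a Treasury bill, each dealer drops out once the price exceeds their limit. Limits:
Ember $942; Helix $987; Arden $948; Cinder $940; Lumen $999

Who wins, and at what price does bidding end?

Lumen wins at $987

Rule: the price rises until one bidder remains; the winner pays the price at which the last rival dropped out.
Limits in order: 999 (Lumen) > 987 (Helix) > 948 (Arden) > 942 (Ember) > 940 (Cinder)
Bidding ends when Helix exits at $987; Lumen takes it.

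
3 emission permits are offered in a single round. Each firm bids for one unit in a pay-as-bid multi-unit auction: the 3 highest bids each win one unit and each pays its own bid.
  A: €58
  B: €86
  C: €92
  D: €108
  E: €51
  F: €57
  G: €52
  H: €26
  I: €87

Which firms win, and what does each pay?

D €108, C €92, I €87

Bids ranked high→low: 108 (D), 92 (C), 87 (I), 86 (B), 58 (A), …
Winners (3 units): D, C, I.
Each winner pays its own bid: D €108, C €92, I €87.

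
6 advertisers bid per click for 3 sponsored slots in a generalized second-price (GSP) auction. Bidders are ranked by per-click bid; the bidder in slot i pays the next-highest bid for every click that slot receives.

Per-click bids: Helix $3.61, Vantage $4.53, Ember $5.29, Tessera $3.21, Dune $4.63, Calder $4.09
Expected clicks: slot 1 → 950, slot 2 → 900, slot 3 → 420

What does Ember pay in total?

Ember pays $4398.50

Sorting advertisers: $5.29 (Ember) > $4.63 (Dune) > $4.53 (Vantage) > $4.09 (Calder) > …
Ember holds slot 1 → pays next bid $4.63 × 950 clicks = $4398.50.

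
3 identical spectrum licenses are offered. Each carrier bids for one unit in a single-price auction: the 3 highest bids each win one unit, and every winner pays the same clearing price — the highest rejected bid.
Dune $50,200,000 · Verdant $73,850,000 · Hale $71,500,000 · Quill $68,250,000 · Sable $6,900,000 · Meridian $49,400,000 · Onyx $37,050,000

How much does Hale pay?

Hale pays $50,200,000

Ordering the bids: 73,850,000 (Verdant), 71,500,000 (Hale), 68,250,000 (Quill), 50,200,000 (Dune), 49,400,000 (Meridian), …
Top 3: Verdant, Hale, Quill.
First losing bid is Dune's $50,200,000, which sets the uniform price.
Hale wins → pays $50,200,000.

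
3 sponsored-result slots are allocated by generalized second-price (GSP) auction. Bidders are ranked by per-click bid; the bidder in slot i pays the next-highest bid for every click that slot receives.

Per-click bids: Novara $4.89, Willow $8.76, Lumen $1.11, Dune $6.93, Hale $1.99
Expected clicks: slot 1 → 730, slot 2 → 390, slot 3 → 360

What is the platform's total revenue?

Sorting advertisers: $8.76 (Willow) > $6.93 (Dune) > $4.89 (Novara) > $1.99 (Hale) > …
Slot 1: Willow pays $6.93 × 730 = $5058.90
Slot 2: Dune pays $4.89 × 390 = $1907.10
Slot 3: Novara pays $1.99 × 360 = $716.40
Total = $7682.40

Total revenue: $7682.40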